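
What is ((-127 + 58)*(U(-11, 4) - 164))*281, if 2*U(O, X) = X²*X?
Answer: 2559348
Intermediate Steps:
U(O, X) = X³/2 (U(O, X) = (X²*X)/2 = X³/2)
((-127 + 58)*(U(-11, 4) - 164))*281 = ((-127 + 58)*((½)*4³ - 164))*281 = -69*((½)*64 - 164)*281 = -69*(32 - 164)*281 = -69*(-132)*281 = 9108*281 = 2559348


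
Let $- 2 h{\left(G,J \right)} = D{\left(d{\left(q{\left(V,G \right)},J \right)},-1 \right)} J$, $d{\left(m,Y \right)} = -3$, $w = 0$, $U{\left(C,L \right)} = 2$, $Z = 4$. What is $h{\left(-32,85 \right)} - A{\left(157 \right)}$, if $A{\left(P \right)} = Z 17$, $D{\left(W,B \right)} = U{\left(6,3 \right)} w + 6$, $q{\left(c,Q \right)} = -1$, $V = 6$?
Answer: $-323$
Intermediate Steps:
$D{\left(W,B \right)} = 6$ ($D{\left(W,B \right)} = 2 \cdot 0 + 6 = 0 + 6 = 6$)
$A{\left(P \right)} = 68$ ($A{\left(P \right)} = 4 \cdot 17 = 68$)
$h{\left(G,J \right)} = - 3 J$ ($h{\left(G,J \right)} = - \frac{6 J}{2} = - 3 J$)
$h{\left(-32,85 \right)} - A{\left(157 \right)} = \left(-3\right) 85 - 68 = -255 - 68 = -323$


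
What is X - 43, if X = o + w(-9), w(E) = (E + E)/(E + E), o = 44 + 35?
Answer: 37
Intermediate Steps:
o = 79
w(E) = 1 (w(E) = (2*E)/((2*E)) = (2*E)*(1/(2*E)) = 1)
X = 80 (X = 79 + 1 = 80)
X - 43 = 80 - 43 = 37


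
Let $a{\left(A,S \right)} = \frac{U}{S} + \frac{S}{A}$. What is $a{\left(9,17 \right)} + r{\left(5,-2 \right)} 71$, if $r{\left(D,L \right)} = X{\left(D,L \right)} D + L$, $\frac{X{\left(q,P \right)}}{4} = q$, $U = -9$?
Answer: $\frac{1064782}{153} \approx 6959.4$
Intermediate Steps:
$X{\left(q,P \right)} = 4 q$
$a{\left(A,S \right)} = - \frac{9}{S} + \frac{S}{A}$
$r{\left(D,L \right)} = L + 4 D^{2}$ ($r{\left(D,L \right)} = 4 D D + L = 4 D^{2} + L = L + 4 D^{2}$)
$a{\left(9,17 \right)} + r{\left(5,-2 \right)} 71 = \left(- \frac{9}{17} + \frac{17}{9}\right) + \left(-2 + 4 \cdot 5^{2}\right) 71 = \left(\left(-9\right) \frac{1}{17} + 17 \cdot \frac{1}{9}\right) + \left(-2 + 4 \cdot 25\right) 71 = \left(- \frac{9}{17} + \frac{17}{9}\right) + \left(-2 + 100\right) 71 = \frac{208}{153} + 98 \cdot 71 = \frac{208}{153} + 6958 = \frac{1064782}{153}$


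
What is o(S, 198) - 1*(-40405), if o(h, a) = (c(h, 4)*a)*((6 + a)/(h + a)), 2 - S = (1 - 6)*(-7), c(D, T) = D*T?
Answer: 40457/5 ≈ 8091.4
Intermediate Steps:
S = -33 (S = 2 - (1 - 6)*(-7) = 2 - (-5)*(-7) = 2 - 1*35 = 2 - 35 = -33)
o(h, a) = 4*a*h*(6 + a)/(a + h) (o(h, a) = ((h*4)*a)*((6 + a)/(h + a)) = ((4*h)*a)*((6 + a)/(a + h)) = (4*a*h)*((6 + a)/(a + h)) = 4*a*h*(6 + a)/(a + h))
o(S, 198) - 1*(-40405) = 4*198*(-33)*(6 + 198)/(198 - 33) - 1*(-40405) = 4*198*(-33)*204/165 + 40405 = 4*198*(-33)*(1/165)*204 + 40405 = -161568/5 + 40405 = 40457/5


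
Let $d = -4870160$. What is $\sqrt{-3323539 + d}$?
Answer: $3 i \sqrt{910411} \approx 2862.5 i$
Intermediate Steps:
$\sqrt{-3323539 + d} = \sqrt{-3323539 - 4870160} = \sqrt{-8193699} = 3 i \sqrt{910411}$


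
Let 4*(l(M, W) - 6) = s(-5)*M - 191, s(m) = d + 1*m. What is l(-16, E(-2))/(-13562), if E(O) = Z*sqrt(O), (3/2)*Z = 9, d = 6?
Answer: 183/54248 ≈ 0.0033734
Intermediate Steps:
s(m) = 6 + m (s(m) = 6 + 1*m = 6 + m)
Z = 6 (Z = (2/3)*9 = 6)
E(O) = 6*sqrt(O)
l(M, W) = -167/4 + M/4 (l(M, W) = 6 + ((6 - 5)*M - 191)/4 = 6 + (1*M - 191)/4 = 6 + (M - 191)/4 = 6 + (-191 + M)/4 = 6 + (-191/4 + M/4) = -167/4 + M/4)
l(-16, E(-2))/(-13562) = (-167/4 + (1/4)*(-16))/(-13562) = (-167/4 - 4)*(-1/13562) = -183/4*(-1/13562) = 183/54248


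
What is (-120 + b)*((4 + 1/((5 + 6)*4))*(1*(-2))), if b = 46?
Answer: 6549/11 ≈ 595.36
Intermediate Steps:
(-120 + b)*((4 + 1/((5 + 6)*4))*(1*(-2))) = (-120 + 46)*((4 + 1/((5 + 6)*4))*(1*(-2))) = -74*(4 + (1/4)/11)*(-2) = -74*(4 + (1/11)*(1/4))*(-2) = -74*(4 + 1/44)*(-2) = -6549*(-2)/22 = -74*(-177/22) = 6549/11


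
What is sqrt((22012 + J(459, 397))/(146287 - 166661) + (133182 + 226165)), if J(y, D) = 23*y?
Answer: sqrt(149164231580166)/20374 ≈ 599.45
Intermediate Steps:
sqrt((22012 + J(459, 397))/(146287 - 166661) + (133182 + 226165)) = sqrt((22012 + 23*459)/(146287 - 166661) + (133182 + 226165)) = sqrt((22012 + 10557)/(-20374) + 359347) = sqrt(32569*(-1/20374) + 359347) = sqrt(-32569/20374 + 359347) = sqrt(7321303209/20374) = sqrt(149164231580166)/20374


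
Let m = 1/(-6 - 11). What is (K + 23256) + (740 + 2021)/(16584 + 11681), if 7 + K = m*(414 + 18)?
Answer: 11159097202/480505 ≈ 23224.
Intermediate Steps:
m = -1/17 (m = 1/(-17) = -1/17 ≈ -0.058824)
K = -551/17 (K = -7 - (414 + 18)/17 = -7 - 1/17*432 = -7 - 432/17 = -551/17 ≈ -32.412)
(K + 23256) + (740 + 2021)/(16584 + 11681) = (-551/17 + 23256) + (740 + 2021)/(16584 + 11681) = 394801/17 + 2761/28265 = 11159097202/480505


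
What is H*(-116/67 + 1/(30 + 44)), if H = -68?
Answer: 289578/2479 ≈ 116.81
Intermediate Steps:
H*(-116/67 + 1/(30 + 44)) = -68*(-116/67 + 1/(30 + 44)) = -68*(-116*1/67 + 1/74) = -68*(-116/67 + 1/74) = -68*(-8517/4958) = 289578/2479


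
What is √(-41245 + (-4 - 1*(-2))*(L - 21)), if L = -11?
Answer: I*√41181 ≈ 202.93*I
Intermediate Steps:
√(-41245 + (-4 - 1*(-2))*(L - 21)) = √(-41245 + (-4 - 1*(-2))*(-11 - 21)) = √(-41245 + (-4 + 2)*(-32)) = √(-41245 - 2*(-32)) = √(-41245 + 64) = √(-41181) = I*√41181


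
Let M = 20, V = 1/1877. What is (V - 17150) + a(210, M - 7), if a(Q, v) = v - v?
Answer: -32190549/1877 ≈ -17150.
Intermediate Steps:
V = 1/1877 ≈ 0.00053276
a(Q, v) = 0
(V - 17150) + a(210, M - 7) = (1/1877 - 17150) + 0 = -32190549/1877 + 0 = -32190549/1877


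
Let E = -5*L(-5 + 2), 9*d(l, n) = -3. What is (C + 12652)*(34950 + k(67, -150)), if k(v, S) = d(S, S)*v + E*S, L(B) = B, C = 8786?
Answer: 700543818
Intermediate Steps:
d(l, n) = -⅓ (d(l, n) = (⅑)*(-3) = -⅓)
E = 15 (E = -5*(-5 + 2) = -5*(-3) = 15)
k(v, S) = 15*S - v/3 (k(v, S) = -v/3 + 15*S = 15*S - v/3)
(C + 12652)*(34950 + k(67, -150)) = (8786 + 12652)*(34950 + (15*(-150) - ⅓*67)) = 21438*(34950 + (-2250 - 67/3)) = 21438*(34950 - 6817/3) = 21438*(98033/3) = 700543818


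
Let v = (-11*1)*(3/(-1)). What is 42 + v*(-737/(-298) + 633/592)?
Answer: 14016213/88208 ≈ 158.90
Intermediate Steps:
v = 33 (v = -33*(-1) = -11*(-3) = 33)
42 + v*(-737/(-298) + 633/592) = 42 + 33*(-737/(-298) + 633/592) = 42 + 33*(-737*(-1/298) + 633*(1/592)) = 42 + 33*(737/298 + 633/592) = 42 + 33*(312469/88208) = 42 + 10311477/88208 = 14016213/88208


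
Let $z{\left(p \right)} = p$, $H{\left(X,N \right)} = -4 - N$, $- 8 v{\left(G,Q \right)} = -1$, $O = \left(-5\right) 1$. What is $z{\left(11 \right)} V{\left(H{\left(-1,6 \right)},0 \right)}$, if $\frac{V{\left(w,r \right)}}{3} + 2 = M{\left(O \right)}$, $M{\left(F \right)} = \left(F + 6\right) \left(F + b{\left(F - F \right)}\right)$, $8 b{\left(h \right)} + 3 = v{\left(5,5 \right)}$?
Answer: $- \frac{15543}{64} \approx -242.86$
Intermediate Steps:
$O = -5$
$v{\left(G,Q \right)} = \frac{1}{8}$ ($v{\left(G,Q \right)} = \left(- \frac{1}{8}\right) \left(-1\right) = \frac{1}{8}$)
$b{\left(h \right)} = - \frac{23}{64}$ ($b{\left(h \right)} = - \frac{3}{8} + \frac{1}{8} \cdot \frac{1}{8} = - \frac{3}{8} + \frac{1}{64} = - \frac{23}{64}$)
$M{\left(F \right)} = \left(6 + F\right) \left(- \frac{23}{64} + F\right)$ ($M{\left(F \right)} = \left(F + 6\right) \left(F - \frac{23}{64}\right) = \left(6 + F\right) \left(- \frac{23}{64} + F\right)$)
$V{\left(w,r \right)} = - \frac{1413}{64}$ ($V{\left(w,r \right)} = -6 + 3 \left(- \frac{69}{32} + \left(-5\right)^{2} + \frac{361}{64} \left(-5\right)\right) = -6 + 3 \left(- \frac{69}{32} + 25 - \frac{1805}{64}\right) = -6 + 3 \left(- \frac{343}{64}\right) = -6 - \frac{1029}{64} = - \frac{1413}{64}$)
$z{\left(11 \right)} V{\left(H{\left(-1,6 \right)},0 \right)} = 11 \left(- \frac{1413}{64}\right) = - \frac{15543}{64}$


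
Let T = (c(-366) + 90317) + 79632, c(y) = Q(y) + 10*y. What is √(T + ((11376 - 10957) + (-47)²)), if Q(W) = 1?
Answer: √168918 ≈ 411.00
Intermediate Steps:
c(y) = 1 + 10*y
T = 166290 (T = ((1 + 10*(-366)) + 90317) + 79632 = ((1 - 3660) + 90317) + 79632 = (-3659 + 90317) + 79632 = 86658 + 79632 = 166290)
√(T + ((11376 - 10957) + (-47)²)) = √(166290 + ((11376 - 10957) + (-47)²)) = √(166290 + (419 + 2209)) = √(166290 + 2628) = √168918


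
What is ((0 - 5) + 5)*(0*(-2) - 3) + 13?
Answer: 13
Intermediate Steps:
((0 - 5) + 5)*(0*(-2) - 3) + 13 = (-5 + 5)*(0 - 3) + 13 = 0*(-3) + 13 = 0 + 13 = 13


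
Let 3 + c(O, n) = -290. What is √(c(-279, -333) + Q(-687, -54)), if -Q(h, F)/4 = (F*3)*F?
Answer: I*√35285 ≈ 187.84*I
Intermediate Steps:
c(O, n) = -293 (c(O, n) = -3 - 290 = -293)
Q(h, F) = -12*F² (Q(h, F) = -4*F*3*F = -4*3*F*F = -12*F²)
√(c(-279, -333) + Q(-687, -54)) = √(-293 - 12*(-54)²) = √(-293 - 12*2916) = √(-293 - 34992) = √(-35285) = I*√35285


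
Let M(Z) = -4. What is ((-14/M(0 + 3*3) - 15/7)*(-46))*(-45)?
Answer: 19665/7 ≈ 2809.3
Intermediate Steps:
((-14/M(0 + 3*3) - 15/7)*(-46))*(-45) = ((-14/(-4) - 15/7)*(-46))*(-45) = ((-14*(-1/4) - 15*1/7)*(-46))*(-45) = ((7/2 - 15/7)*(-46))*(-45) = ((19/14)*(-46))*(-45) = -437/7*(-45) = 19665/7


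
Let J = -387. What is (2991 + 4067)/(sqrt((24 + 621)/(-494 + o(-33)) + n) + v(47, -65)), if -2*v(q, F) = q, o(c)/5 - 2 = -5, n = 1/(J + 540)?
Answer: -51667651404/172422997 - 677568*I*sqrt(13273702)/172422997 ≈ -299.66 - 14.317*I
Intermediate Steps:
n = 1/153 (n = 1/(-387 + 540) = 1/153 ≈ 0.0065359)
o(c) = -15 (o(c) = 10 + 5*(-5) = 10 - 25 = -15)
v(q, F) = -q/2
(2991 + 4067)/(sqrt((24 + 621)/(-494 + o(-33)) + n) + v(47, -65)) = (2991 + 4067)/(sqrt((24 + 621)/(-494 - 15) + 1/153) - 1/2*47) = 7058/(sqrt(645/(-509) + 1/153) - 47/2) = 7058/(sqrt(645*(-1/509) + 1/153) - 47/2) = 7058/(sqrt(-645/509 + 1/153) - 47/2) = 7058/(sqrt(-98176/77877) - 47/2) = 7058/(8*I*sqrt(13273702)/25959 - 47/2) = 7058/(-47/2 + 8*I*sqrt(13273702)/25959)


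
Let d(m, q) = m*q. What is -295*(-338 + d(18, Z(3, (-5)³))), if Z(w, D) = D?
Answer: 763460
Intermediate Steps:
-295*(-338 + d(18, Z(3, (-5)³))) = -295*(-338 + 18*(-5)³) = -295*(-338 + 18*(-125)) = -295*(-338 - 2250) = -295*(-2588) = 763460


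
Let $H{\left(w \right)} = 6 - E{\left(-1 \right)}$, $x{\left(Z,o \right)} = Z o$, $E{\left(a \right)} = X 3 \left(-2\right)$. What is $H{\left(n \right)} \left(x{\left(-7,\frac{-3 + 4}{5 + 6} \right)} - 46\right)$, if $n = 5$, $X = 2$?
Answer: $- \frac{9234}{11} \approx -839.45$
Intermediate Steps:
$E{\left(a \right)} = -12$ ($E{\left(a \right)} = 2 \cdot 3 \left(-2\right) = 6 \left(-2\right) = -12$)
$H{\left(w \right)} = 18$ ($H{\left(w \right)} = 6 - -12 = 6 + 12 = 18$)
$H{\left(n \right)} \left(x{\left(-7,\frac{-3 + 4}{5 + 6} \right)} - 46\right) = 18 \left(- 7 \frac{-3 + 4}{5 + 6} - 46\right) = 18 \left(- 7 \cdot 1 \cdot \frac{1}{11} - 46\right) = 18 \left(\left(-7\right) \frac{1}{11} - 46\right) = 18 \left(- \frac{7}{11} - 46\right) = 18 \left(- \frac{513}{11}\right) = - \frac{9234}{11}$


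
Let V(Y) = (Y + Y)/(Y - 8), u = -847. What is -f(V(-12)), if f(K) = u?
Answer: 847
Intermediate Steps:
V(Y) = 2*Y/(-8 + Y) (V(Y) = (2*Y)/(-8 + Y) = 2*Y/(-8 + Y))
f(K) = -847
-f(V(-12)) = -1*(-847) = 847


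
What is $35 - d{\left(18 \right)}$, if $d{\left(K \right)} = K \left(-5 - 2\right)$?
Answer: $161$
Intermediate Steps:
$d{\left(K \right)} = - 7 K$ ($d{\left(K \right)} = K \left(-7\right) = - 7 K$)
$35 - d{\left(18 \right)} = 35 - \left(-7\right) 18 = 35 - -126 = 35 + 126 = 161$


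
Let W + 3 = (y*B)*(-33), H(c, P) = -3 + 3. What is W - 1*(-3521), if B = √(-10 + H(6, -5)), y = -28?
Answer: 3518 + 924*I*√10 ≈ 3518.0 + 2921.9*I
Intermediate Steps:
H(c, P) = 0
B = I*√10 (B = √(-10 + 0) = √(-10) = I*√10 ≈ 3.1623*I)
W = -3 + 924*I*√10 (W = -3 - 28*I*√10*(-33) = -3 + 924*I*√10 ≈ -3.0 + 2921.9*I)
W - 1*(-3521) = (-3 + 924*I*√10) - 1*(-3521) = (-3 + 924*I*√10) + 3521 = 3518 + 924*I*√10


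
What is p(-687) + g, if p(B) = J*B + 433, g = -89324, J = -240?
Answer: 75989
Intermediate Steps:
p(B) = 433 - 240*B (p(B) = -240*B + 433 = 433 - 240*B)
p(-687) + g = (433 - 240*(-687)) - 89324 = (433 + 164880) - 89324 = 165313 - 89324 = 75989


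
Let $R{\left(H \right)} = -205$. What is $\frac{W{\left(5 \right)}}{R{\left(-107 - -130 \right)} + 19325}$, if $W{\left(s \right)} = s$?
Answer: $\frac{1}{3824} \approx 0.00026151$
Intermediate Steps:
$\frac{W{\left(5 \right)}}{R{\left(-107 - -130 \right)} + 19325} = \frac{5}{-205 + 19325} = \frac{5}{19120} = 5 \cdot \frac{1}{19120} = \frac{1}{3824}$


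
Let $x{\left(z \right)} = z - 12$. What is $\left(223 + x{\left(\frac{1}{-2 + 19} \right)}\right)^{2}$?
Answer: $\frac{12873744}{289} \approx 44546.0$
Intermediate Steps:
$x{\left(z \right)} = -12 + z$ ($x{\left(z \right)} = z - 12 = -12 + z$)
$\left(223 + x{\left(\frac{1}{-2 + 19} \right)}\right)^{2} = \left(223 - \left(12 - \frac{1}{-2 + 19}\right)\right)^{2} = \left(223 - \left(12 - \frac{1}{17}\right)\right)^{2} = \left(223 + \left(-12 + \frac{1}{17}\right)\right)^{2} = \left(223 - \frac{203}{17}\right)^{2} = \left(\frac{3588}{17}\right)^{2} = \frac{12873744}{289}$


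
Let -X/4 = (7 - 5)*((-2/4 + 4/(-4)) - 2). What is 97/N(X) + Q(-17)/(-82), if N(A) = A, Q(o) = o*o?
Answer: -69/1148 ≈ -0.060105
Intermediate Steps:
Q(o) = o²
X = 28 (X = -4*(7 - 5)*((-2/4 + 4/(-4)) - 2) = -8*((-2*¼ + 4*(-¼)) - 2) = -8*((-½ - 1) - 2) = -8*(-3/2 - 2) = -8*(-7)/2 = -4*(-7) = 28)
97/N(X) + Q(-17)/(-82) = 97/28 + (-17)²/(-82) = 97*(1/28) + 289*(-1/82) = 97/28 - 289/82 = -69/1148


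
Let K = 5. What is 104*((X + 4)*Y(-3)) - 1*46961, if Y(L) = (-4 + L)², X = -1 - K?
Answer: -57153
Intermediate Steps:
X = -6 (X = -1 - 1*5 = -1 - 5 = -6)
104*((X + 4)*Y(-3)) - 1*46961 = 104*((-6 + 4)*(-4 - 3)²) - 1*46961 = 104*(-2*(-7)²) - 46961 = 104*(-2*49) - 46961 = 104*(-98) - 46961 = -10192 - 46961 = -57153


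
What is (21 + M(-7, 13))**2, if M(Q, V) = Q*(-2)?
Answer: 1225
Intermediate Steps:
M(Q, V) = -2*Q
(21 + M(-7, 13))**2 = (21 - 2*(-7))**2 = (21 + 14)**2 = 35**2 = 1225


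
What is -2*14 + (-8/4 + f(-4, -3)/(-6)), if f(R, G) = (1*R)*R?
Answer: -98/3 ≈ -32.667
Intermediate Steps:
f(R, G) = R**2 (f(R, G) = R*R = R**2)
-2*14 + (-8/4 + f(-4, -3)/(-6)) = -2*14 + (-8/4 + (-4)**2/(-6)) = -28 + (-8*1/4 + 16*(-1/6)) = -28 + (-2 - 8/3) = -28 - 14/3 = -98/3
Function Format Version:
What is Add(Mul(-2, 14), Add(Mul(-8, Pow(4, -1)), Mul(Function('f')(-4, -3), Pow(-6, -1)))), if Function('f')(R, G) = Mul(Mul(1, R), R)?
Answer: Rational(-98, 3) ≈ -32.667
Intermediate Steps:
Function('f')(R, G) = Pow(R, 2) (Function('f')(R, G) = Mul(R, R) = Pow(R, 2))
Add(Mul(-2, 14), Add(Mul(-8, Pow(4, -1)), Mul(Function('f')(-4, -3), Pow(-6, -1)))) = Add(Mul(-2, 14), Add(Mul(-8, Pow(4, -1)), Mul(Pow(-4, 2), Pow(-6, -1)))) = Add(-28, Add(Mul(-8, Rational(1, 4)), Mul(16, Rational(-1, 6)))) = Add(-28, Add(-2, Rational(-8, 3))) = Add(-28, Rational(-14, 3)) = Rational(-98, 3)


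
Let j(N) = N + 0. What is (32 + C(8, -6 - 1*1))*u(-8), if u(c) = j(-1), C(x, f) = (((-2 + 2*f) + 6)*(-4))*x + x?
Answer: -360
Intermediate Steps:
j(N) = N
C(x, f) = x + x*(-16 - 8*f) (C(x, f) = ((4 + 2*f)*(-4))*x + x = (-16 - 8*f)*x + x = x*(-16 - 8*f) + x = x + x*(-16 - 8*f))
u(c) = -1
(32 + C(8, -6 - 1*1))*u(-8) = (32 - 1*8*(15 + 8*(-6 - 1*1)))*(-1) = (32 - 1*8*(15 + 8*(-6 - 1)))*(-1) = (32 - 1*8*(15 + 8*(-7)))*(-1) = (32 - 1*8*(15 - 56))*(-1) = (32 - 1*8*(-41))*(-1) = (32 + 328)*(-1) = 360*(-1) = -360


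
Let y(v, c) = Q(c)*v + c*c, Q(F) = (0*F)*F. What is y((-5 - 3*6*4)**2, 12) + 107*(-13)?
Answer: -1247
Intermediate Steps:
Q(F) = 0 (Q(F) = 0*F = 0)
y(v, c) = c**2 (y(v, c) = 0*v + c*c = 0 + c**2 = c**2)
y((-5 - 3*6*4)**2, 12) + 107*(-13) = 12**2 + 107*(-13) = 144 - 1391 = -1247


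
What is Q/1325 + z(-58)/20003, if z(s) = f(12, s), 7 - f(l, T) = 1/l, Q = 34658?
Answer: 100232261/3831900 ≈ 26.157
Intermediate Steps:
f(l, T) = 7 - 1/l
z(s) = 83/12 (z(s) = 7 - 1/12 = 83/12)
Q/1325 + z(-58)/20003 = 34658/1325 + (83/12)/20003 = 34658*(1/1325) + (83/12)*(1/20003) = 34658/1325 + 1/2892 = 100232261/3831900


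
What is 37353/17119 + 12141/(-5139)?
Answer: -1764968/9774949 ≈ -0.18056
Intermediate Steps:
37353/17119 + 12141/(-5139) = 37353*(1/17119) + 12141*(-1/5139) = 37353/17119 - 1349/571 = -1764968/9774949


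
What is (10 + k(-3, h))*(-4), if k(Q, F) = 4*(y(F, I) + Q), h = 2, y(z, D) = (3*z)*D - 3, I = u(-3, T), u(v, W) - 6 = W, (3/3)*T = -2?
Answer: -328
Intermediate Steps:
T = -2
u(v, W) = 6 + W
I = 4 (I = 6 - 2 = 4)
y(z, D) = -3 + 3*D*z (y(z, D) = 3*D*z - 3 = -3 + 3*D*z)
k(Q, F) = -12 + 4*Q + 48*F (k(Q, F) = 4*((-3 + 3*4*F) + Q) = 4*((-3 + 12*F) + Q) = 4*(-3 + Q + 12*F) = -12 + 4*Q + 48*F)
(10 + k(-3, h))*(-4) = (10 + (-12 + 4*(-3) + 48*2))*(-4) = (10 + (-12 - 12 + 96))*(-4) = (10 + 72)*(-4) = 82*(-4) = -328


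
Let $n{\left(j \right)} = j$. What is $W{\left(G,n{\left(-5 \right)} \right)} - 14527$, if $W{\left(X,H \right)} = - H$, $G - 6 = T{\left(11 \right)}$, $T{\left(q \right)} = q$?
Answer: $-14522$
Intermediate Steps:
$G = 17$ ($G = 6 + 11 = 17$)
$W{\left(G,n{\left(-5 \right)} \right)} - 14527 = \left(-1\right) \left(-5\right) - 14527 = 5 - 14527 = -14522$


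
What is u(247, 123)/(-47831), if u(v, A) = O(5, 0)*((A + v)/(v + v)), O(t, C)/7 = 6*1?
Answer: -1110/1687751 ≈ -0.00065768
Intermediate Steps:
O(t, C) = 42 (O(t, C) = 7*(6*1) = 7*6 = 42)
u(v, A) = 21*(A + v)/v (u(v, A) = 42*((A + v)/(v + v)) = 42*((A + v)/((2*v))) = 42*((A + v)*(1/(2*v))) = 42*((A + v)/(2*v)) = 21*(A + v)/v)
u(247, 123)/(-47831) = (21 + 21*123/247)/(-47831) = (21 + 21*123*(1/247))*(-1/47831) = (21 + 2583/247)*(-1/47831) = (7770/247)*(-1/47831) = -1110/1687751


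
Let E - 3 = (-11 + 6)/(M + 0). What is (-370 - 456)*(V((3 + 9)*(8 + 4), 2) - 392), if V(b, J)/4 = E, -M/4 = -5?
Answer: 314706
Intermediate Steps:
M = 20 (M = -4*(-5) = 20)
E = 11/4 (E = 3 + (-11 + 6)/(20 + 0) = 3 - 5/20 = 3 - 5*1/20 = 3 - ¼ = 11/4 ≈ 2.7500)
V(b, J) = 11 (V(b, J) = 4*(11/4) = 11)
(-370 - 456)*(V((3 + 9)*(8 + 4), 2) - 392) = (-370 - 456)*(11 - 392) = -826*(-381) = 314706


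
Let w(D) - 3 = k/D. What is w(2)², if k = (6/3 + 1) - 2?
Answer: 49/4 ≈ 12.250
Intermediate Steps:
k = 1 (k = (6*(⅓) + 1) - 2 = (2 + 1) - 2 = 3 - 2 = 1)
w(D) = 3 + 1/D
w(2)² = (3 + 1/2)² = (3 + ½)² = (7/2)² = 49/4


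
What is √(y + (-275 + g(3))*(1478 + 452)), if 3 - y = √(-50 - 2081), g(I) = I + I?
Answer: √(-519167 - I*√2131) ≈ 0.032 - 720.53*I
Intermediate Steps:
g(I) = 2*I
y = 3 - I*√2131 (y = 3 - √(-50 - 2081) = 3 - √(-2131) = 3 - I*√2131 ≈ 3.0 - 46.163*I)
√(y + (-275 + g(3))*(1478 + 452)) = √((3 - I*√2131) + (-275 + 2*3)*(1478 + 452)) = √((3 - I*√2131) + (-275 + 6)*1930) = √((3 - I*√2131) - 269*1930) = √((3 - I*√2131) - 519170) = √(-519167 - I*√2131)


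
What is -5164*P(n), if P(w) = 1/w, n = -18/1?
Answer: 2582/9 ≈ 286.89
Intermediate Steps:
n = -18 (n = -18*1 = -18)
-5164*P(n) = -5164/(-18) = -5164*(-1/18) = 2582/9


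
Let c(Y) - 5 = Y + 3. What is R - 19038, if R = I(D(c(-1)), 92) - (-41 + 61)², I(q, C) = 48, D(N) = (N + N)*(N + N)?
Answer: -19390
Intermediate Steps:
c(Y) = 8 + Y (c(Y) = 5 + (Y + 3) = 5 + (3 + Y) = 8 + Y)
D(N) = 4*N² (D(N) = (2*N)*(2*N) = 4*N²)
R = -352 (R = 48 - (-41 + 61)² = 48 - 1*20² = 48 - 1*400 = 48 - 400 = -352)
R - 19038 = -352 - 19038 = -19390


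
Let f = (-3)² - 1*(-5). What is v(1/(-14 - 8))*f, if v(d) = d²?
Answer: 7/242 ≈ 0.028926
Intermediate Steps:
f = 14 (f = 9 + 5 = 14)
v(1/(-14 - 8))*f = (1/(-14 - 8))²*14 = (1/(-22))²*14 = (-1/22)²*14 = (1/484)*14 = 7/242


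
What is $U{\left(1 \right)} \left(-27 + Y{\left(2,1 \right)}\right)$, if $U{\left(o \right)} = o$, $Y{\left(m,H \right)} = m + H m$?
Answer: $-23$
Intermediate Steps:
$U{\left(1 \right)} \left(-27 + Y{\left(2,1 \right)}\right) = 1 \left(-27 + 2 \left(1 + 1\right)\right) = 1 \left(-27 + 2 \cdot 2\right) = 1 \left(-27 + 4\right) = 1 \left(-23\right) = -23$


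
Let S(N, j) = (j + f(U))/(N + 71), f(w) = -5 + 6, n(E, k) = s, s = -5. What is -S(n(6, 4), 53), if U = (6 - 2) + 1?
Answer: -9/11 ≈ -0.81818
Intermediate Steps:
U = 5 (U = 4 + 1 = 5)
n(E, k) = -5
f(w) = 1
S(N, j) = (1 + j)/(71 + N) (S(N, j) = (j + 1)/(N + 71) = (1 + j)/(71 + N))
-S(n(6, 4), 53) = -(1 + 53)/(71 - 5) = -54/66 = -1*9/11 = -9/11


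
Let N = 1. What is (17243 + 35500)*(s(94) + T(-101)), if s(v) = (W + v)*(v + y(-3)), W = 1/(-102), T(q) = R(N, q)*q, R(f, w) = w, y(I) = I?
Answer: 33631028939/34 ≈ 9.8915e+8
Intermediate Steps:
T(q) = q² (T(q) = q*q = q²)
W = -1/102 ≈ -0.0098039
s(v) = (-3 + v)*(-1/102 + v) (s(v) = (-1/102 + v)*(v - 3) = (-1/102 + v)*(-3 + v) = (-3 + v)*(-1/102 + v))
(17243 + 35500)*(s(94) + T(-101)) = (17243 + 35500)*((1/34 + 94² - 307/102*94) + (-101)²) = 52743*((1/34 + 8836 - 14429/51) + 10201) = 52743*(872417/102 + 10201) = 52743*(1912919/102) = 33631028939/34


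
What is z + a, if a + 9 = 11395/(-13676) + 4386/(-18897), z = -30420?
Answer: -2621401749613/86145124 ≈ -30430.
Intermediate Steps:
a = -867077533/86145124 (a = -9 + (11395/(-13676) + 4386/(-18897)) = -9 + (11395*(-1/13676) + 4386*(-1/18897)) = -9 + (-11395/13676 - 1462/6299) = -9 - 91771417/86145124 = -867077533/86145124 ≈ -10.065)
z + a = -30420 - 867077533/86145124 = -2621401749613/86145124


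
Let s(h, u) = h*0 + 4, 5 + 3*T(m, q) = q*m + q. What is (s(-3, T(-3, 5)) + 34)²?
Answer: 1444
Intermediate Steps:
T(m, q) = -5/3 + q/3 + m*q/3 (T(m, q) = -5/3 + (q*m + q)/3 = -5/3 + (m*q + q)/3 = -5/3 + (q + m*q)/3 = -5/3 + (q/3 + m*q/3) = -5/3 + q/3 + m*q/3)
s(h, u) = 4 (s(h, u) = 0 + 4 = 4)
(s(-3, T(-3, 5)) + 34)² = (4 + 34)² = 38² = 1444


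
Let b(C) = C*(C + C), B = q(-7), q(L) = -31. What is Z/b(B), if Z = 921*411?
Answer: 378531/1922 ≈ 196.95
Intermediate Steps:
Z = 378531
B = -31
b(C) = 2*C² (b(C) = C*(2*C) = 2*C²)
Z/b(B) = 378531/((2*(-31)²)) = 378531/((2*961)) = 378531/1922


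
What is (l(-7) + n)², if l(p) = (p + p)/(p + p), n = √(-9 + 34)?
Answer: 36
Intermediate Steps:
n = 5 (n = √25 = 5)
l(p) = 1 (l(p) = (2*p)/((2*p)) = (2*p)*(1/(2*p)) = 1)
(l(-7) + n)² = (1 + 5)² = 6² = 36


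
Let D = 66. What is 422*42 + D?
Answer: 17790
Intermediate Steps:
422*42 + D = 422*42 + 66 = 17724 + 66 = 17790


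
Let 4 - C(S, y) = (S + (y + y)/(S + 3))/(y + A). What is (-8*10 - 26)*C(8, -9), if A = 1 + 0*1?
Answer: -11183/22 ≈ -508.32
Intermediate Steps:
A = 1 (A = 1 + 0 = 1)
C(S, y) = 4 - (S + 2*y/(3 + S))/(1 + y) (C(S, y) = 4 - (S + (y + y)/(S + 3))/(y + 1) = 4 - (S + (2*y)/(3 + S))/(1 + y) = 4 - (S + 2*y/(3 + S))/(1 + y))
(-8*10 - 26)*C(8, -9) = (-8*10 - 26)*((12 + 8 - 1*8² + 10*(-9) + 4*8*(-9))/(3 + 8 + 3*(-9) + 8*(-9))) = (-80 - 26)*((12 + 8 - 1*64 - 90 - 288)/(3 + 8 - 27 - 72)) = -106*(12 + 8 - 64 - 90 - 288)/(-88) = -(-53)*(-422)/44 = -106*211/44 = -11183/22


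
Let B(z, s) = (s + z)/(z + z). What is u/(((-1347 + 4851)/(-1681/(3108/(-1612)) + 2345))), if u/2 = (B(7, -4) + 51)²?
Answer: 35693599117/7411544 ≈ 4815.9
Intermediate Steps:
B(z, s) = (s + z)/(2*z) (B(z, s) = (s + z)/((2*z)) = (s + z)*(1/(2*z)) = (s + z)/(2*z))
u = 514089/98 (u = 2*((½)*(-4 + 7)/7 + 51)² = 2*((½)*(⅐)*3 + 51)² = 2*(3/14 + 51)² = 2*(717/14)² = 2*(514089/196) = 514089/98 ≈ 5245.8)
u/(((-1347 + 4851)/(-1681/(3108/(-1612)) + 2345))) = 514089/(98*(((-1347 + 4851)/(-1681/(3108/(-1612)) + 2345)))) = 514089/(98*((3504/(-1681/(3108*(-1/1612)) + 2345)))) = 514089/(98*((3504/(-1681/(-777/403) + 2345)))) = 514089/(98*((3504/(-1681*(-403/777) + 2345)))) = 514089/(98*((3504/(677443/777 + 2345)))) = 514089/(98*((3504/(2499508/777)))) = 514089/(98*((3504*(777/2499508)))) = 514089/(98*(680652/624877)) = (514089/98)*(624877/680652) = 35693599117/7411544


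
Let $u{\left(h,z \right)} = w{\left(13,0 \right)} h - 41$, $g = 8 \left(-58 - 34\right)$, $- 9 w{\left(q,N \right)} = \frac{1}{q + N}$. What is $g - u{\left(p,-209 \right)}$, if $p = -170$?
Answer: $- \frac{81485}{117} \approx -696.45$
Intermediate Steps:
$w{\left(q,N \right)} = - \frac{1}{9 \left(N + q\right)}$ ($w{\left(q,N \right)} = - \frac{1}{9 \left(q + N\right)} = - \frac{1}{9 \left(N + q\right)}$)
$g = -736$ ($g = 8 \left(-92\right) = -736$)
$u{\left(h,z \right)} = -41 - \frac{h}{117}$ ($u{\left(h,z \right)} = - \frac{1}{9 \cdot 0 + 9 \cdot 13} h - 41 = - \frac{1}{0 + 117} h - 41 = - \frac{1}{117} h - 41 = \left(-1\right) \frac{1}{117} h - 41 = - \frac{h}{117} - 41 = -41 - \frac{h}{117}$)
$g - u{\left(p,-209 \right)} = -736 - \left(-41 - - \frac{170}{117}\right) = -736 - \left(-41 + \frac{170}{117}\right) = -736 - - \frac{4627}{117} = -736 + \frac{4627}{117} = - \frac{81485}{117}$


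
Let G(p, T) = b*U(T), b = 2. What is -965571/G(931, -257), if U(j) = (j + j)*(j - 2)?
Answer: -965571/266252 ≈ -3.6265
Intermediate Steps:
U(j) = 2*j*(-2 + j) (U(j) = (2*j)*(-2 + j) = 2*j*(-2 + j))
G(p, T) = 4*T*(-2 + T) (G(p, T) = 2*(2*T*(-2 + T)) = 4*T*(-2 + T))
-965571/G(931, -257) = -965571*(-1/(1028*(-2 - 257))) = -965571/(4*(-257)*(-259)) = -965571/266252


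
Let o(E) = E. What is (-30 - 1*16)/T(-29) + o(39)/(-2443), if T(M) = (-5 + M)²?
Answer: -78731/1412054 ≈ -0.055756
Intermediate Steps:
(-30 - 1*16)/T(-29) + o(39)/(-2443) = (-30 - 1*16)/((-5 - 29)²) + 39/(-2443) = (-30 - 16)/((-34)²) + 39*(-1/2443) = -46/1156 - 39/2443 = -46*1/1156 - 39/2443 = -23/578 - 39/2443 = -78731/1412054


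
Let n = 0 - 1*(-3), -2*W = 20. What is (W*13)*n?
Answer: -390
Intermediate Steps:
W = -10 (W = -1/2*20 = -10)
n = 3 (n = 0 + 3 = 3)
(W*13)*n = -10*13*3 = -130*3 = -390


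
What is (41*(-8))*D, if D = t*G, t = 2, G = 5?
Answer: -3280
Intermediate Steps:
D = 10 (D = 2*5 = 10)
(41*(-8))*D = (41*(-8))*10 = -328*10 = -3280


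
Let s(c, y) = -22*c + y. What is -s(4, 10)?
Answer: 78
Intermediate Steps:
s(c, y) = y - 22*c
-s(4, 10) = -(10 - 22*4) = -(10 - 88) = -1*(-78) = 78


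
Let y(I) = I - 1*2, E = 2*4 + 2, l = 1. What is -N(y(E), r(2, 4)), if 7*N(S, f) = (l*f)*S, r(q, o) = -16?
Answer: 128/7 ≈ 18.286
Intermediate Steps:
E = 10 (E = 8 + 2 = 10)
y(I) = -2 + I (y(I) = I - 2 = -2 + I)
N(S, f) = S*f/7 (N(S, f) = ((1*f)*S)/7 = (f*S)/7 = (S*f)/7 = S*f/7)
-N(y(E), r(2, 4)) = -(-2 + 10)*(-16)/7 = -8*(-16)/7 = -1*(-128/7) = 128/7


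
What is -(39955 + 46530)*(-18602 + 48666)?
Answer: -2600085040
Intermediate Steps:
-(39955 + 46530)*(-18602 + 48666) = -86485*30064 = -1*2600085040 = -2600085040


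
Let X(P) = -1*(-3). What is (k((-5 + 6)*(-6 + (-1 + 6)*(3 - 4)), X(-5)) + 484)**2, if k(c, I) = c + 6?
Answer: 229441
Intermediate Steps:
X(P) = 3
k(c, I) = 6 + c
(k((-5 + 6)*(-6 + (-1 + 6)*(3 - 4)), X(-5)) + 484)**2 = ((6 + (-5 + 6)*(-6 + (-1 + 6)*(3 - 4))) + 484)**2 = ((6 + 1*(-6 + 5*(-1))) + 484)**2 = ((6 + 1*(-6 - 5)) + 484)**2 = ((6 + 1*(-11)) + 484)**2 = ((6 - 11) + 484)**2 = (-5 + 484)**2 = 479**2 = 229441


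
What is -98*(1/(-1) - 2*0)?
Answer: 98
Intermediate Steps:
-98*(1/(-1) - 2*0) = -98*(-1 + 0) = -98*(-1) = 98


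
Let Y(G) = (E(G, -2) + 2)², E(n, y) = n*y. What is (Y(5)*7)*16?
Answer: 7168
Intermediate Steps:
Y(G) = (2 - 2*G)² (Y(G) = (G*(-2) + 2)² = (-2*G + 2)² = (2 - 2*G)²)
(Y(5)*7)*16 = ((4*(1 - 1*5)²)*7)*16 = ((4*(1 - 5)²)*7)*16 = ((4*(-4)²)*7)*16 = ((4*16)*7)*16 = (64*7)*16 = 448*16 = 7168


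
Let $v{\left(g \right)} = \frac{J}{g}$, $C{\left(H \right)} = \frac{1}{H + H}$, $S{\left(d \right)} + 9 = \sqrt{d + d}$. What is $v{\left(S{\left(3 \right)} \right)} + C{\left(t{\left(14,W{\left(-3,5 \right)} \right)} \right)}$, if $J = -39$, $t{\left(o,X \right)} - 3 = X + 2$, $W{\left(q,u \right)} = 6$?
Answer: $\frac{2599}{550} + \frac{13 \sqrt{6}}{25} \approx 5.9992$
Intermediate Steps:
$S{\left(d \right)} = -9 + \sqrt{2} \sqrt{d}$ ($S{\left(d \right)} = -9 + \sqrt{d + d} = -9 + \sqrt{2 d} = -9 + \sqrt{2} \sqrt{d}$)
$t{\left(o,X \right)} = 5 + X$ ($t{\left(o,X \right)} = 3 + \left(X + 2\right) = 3 + \left(2 + X\right) = 5 + X$)
$C{\left(H \right)} = \frac{1}{2 H}$
$v{\left(g \right)} = - \frac{39}{g}$
$v{\left(S{\left(3 \right)} \right)} + C{\left(t{\left(14,W{\left(-3,5 \right)} \right)} \right)} = - \frac{39}{-9 + \sqrt{2} \sqrt{3}} + \frac{1}{2 \left(5 + 6\right)} = - \frac{39}{-9 + \sqrt{6}} + \frac{1}{2 \cdot 11} = - \frac{39}{-9 + \sqrt{6}} + \frac{1}{2} \cdot \frac{1}{11} = - \frac{39}{-9 + \sqrt{6}} + \frac{1}{22} = \frac{1}{22} - \frac{39}{-9 + \sqrt{6}}$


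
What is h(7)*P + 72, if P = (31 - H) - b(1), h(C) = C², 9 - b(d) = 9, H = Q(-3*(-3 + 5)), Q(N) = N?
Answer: 1885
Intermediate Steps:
H = -6 (H = -3*(-3 + 5) = -3*2 = -6)
b(d) = 0 (b(d) = 9 - 1*9 = 9 - 9 = 0)
P = 37 (P = (31 - 1*(-6)) - 1*0 = (31 + 6) + 0 = 37 + 0 = 37)
h(7)*P + 72 = 7²*37 + 72 = 49*37 + 72 = 1813 + 72 = 1885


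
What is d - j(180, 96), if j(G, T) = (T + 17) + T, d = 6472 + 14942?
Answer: 21205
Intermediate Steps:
d = 21414
j(G, T) = 17 + 2*T (j(G, T) = (17 + T) + T = 17 + 2*T)
d - j(180, 96) = 21414 - (17 + 2*96) = 21414 - (17 + 192) = 21414 - 1*209 = 21414 - 209 = 21205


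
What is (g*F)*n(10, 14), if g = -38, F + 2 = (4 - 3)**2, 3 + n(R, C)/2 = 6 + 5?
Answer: 608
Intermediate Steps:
n(R, C) = 16 (n(R, C) = -6 + 2*(6 + 5) = -6 + 2*11 = -6 + 22 = 16)
F = -1 (F = -2 + (4 - 3)**2 = -2 + 1**2 = -2 + 1 = -1)
(g*F)*n(10, 14) = -38*(-1)*16 = 38*16 = 608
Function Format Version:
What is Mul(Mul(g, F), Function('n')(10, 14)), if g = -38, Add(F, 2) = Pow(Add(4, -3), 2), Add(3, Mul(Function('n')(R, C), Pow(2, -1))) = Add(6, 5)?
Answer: 608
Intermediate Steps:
Function('n')(R, C) = 16 (Function('n')(R, C) = Add(-6, Mul(2, Add(6, 5))) = Add(-6, Mul(2, 11)) = Add(-6, 22) = 16)
F = -1 (F = Add(-2, Pow(Add(4, -3), 2)) = Add(-2, Pow(1, 2)) = Add(-2, 1) = -1)
Mul(Mul(g, F), Function('n')(10, 14)) = Mul(Mul(-38, -1), 16) = Mul(38, 16) = 608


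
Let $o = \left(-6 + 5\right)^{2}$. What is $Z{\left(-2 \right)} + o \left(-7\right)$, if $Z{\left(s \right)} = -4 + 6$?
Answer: $-5$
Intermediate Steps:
$Z{\left(s \right)} = 2$
$o = 1$ ($o = \left(-1\right)^{2} = 1$)
$Z{\left(-2 \right)} + o \left(-7\right) = 2 + 1 \left(-7\right) = 2 - 7 = -5$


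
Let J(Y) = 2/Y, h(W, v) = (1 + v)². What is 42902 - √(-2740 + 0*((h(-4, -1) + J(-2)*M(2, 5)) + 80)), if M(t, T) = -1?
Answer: 42902 - 2*I*√685 ≈ 42902.0 - 52.345*I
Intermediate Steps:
42902 - √(-2740 + 0*((h(-4, -1) + J(-2)*M(2, 5)) + 80)) = 42902 - √(-2740 + 0*(((1 - 1)² + (2/(-2))*(-1)) + 80)) = 42902 - √(-2740 + 0*((0² + (2*(-½))*(-1)) + 80)) = 42902 - √(-2740 + 0*((0 - 1*(-1)) + 80)) = 42902 - √(-2740 + 0*((0 + 1) + 80)) = 42902 - √(-2740 + 0*(1 + 80)) = 42902 - √(-2740 + 0*81) = 42902 - √(-2740 + 0) = 42902 - √(-2740) = 42902 - 2*I*√685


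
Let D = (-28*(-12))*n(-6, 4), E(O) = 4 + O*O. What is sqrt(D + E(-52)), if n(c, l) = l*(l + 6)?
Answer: 2*sqrt(4037) ≈ 127.07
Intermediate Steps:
n(c, l) = l*(6 + l)
E(O) = 4 + O**2
D = 13440 (D = (-28*(-12))*(4*(6 + 4)) = 336*(4*10) = 336*40 = 13440)
sqrt(D + E(-52)) = sqrt(13440 + (4 + (-52)**2)) = sqrt(13440 + (4 + 2704)) = sqrt(13440 + 2708) = sqrt(16148) = 2*sqrt(4037)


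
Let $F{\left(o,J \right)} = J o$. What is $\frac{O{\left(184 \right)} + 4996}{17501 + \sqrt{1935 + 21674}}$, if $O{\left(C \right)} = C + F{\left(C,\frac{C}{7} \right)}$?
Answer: $\frac{306775029}{535957436} - \frac{17529 \sqrt{23609}}{535957436} \approx 0.56736$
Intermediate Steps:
$O{\left(C \right)} = C + \frac{C^{2}}{7}$ ($O{\left(C \right)} = C + \frac{C}{7} C = C + \frac{C^{2}}{7}$)
$\frac{O{\left(184 \right)} + 4996}{17501 + \sqrt{1935 + 21674}} = \frac{\frac{1}{7} \cdot 184 \left(7 + 184\right) + 4996}{17501 + \sqrt{1935 + 21674}} = \frac{\frac{1}{7} \cdot 184 \cdot 191 + 4996}{17501 + \sqrt{23609}} = \frac{\frac{35144}{7} + 4996}{17501 + \sqrt{23609}} = \frac{70116}{7 \left(17501 + \sqrt{23609}\right)}$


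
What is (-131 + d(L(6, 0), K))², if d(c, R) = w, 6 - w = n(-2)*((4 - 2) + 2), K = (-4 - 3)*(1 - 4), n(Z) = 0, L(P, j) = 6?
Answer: 15625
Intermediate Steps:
K = 21 (K = -7*(-3) = 21)
w = 6 (w = 6 - 0*((4 - 2) + 2) = 6 - 0*(2 + 2) = 6 - 0*4 = 6 - 1*0 = 6 + 0 = 6)
d(c, R) = 6
(-131 + d(L(6, 0), K))² = (-131 + 6)² = (-125)² = 15625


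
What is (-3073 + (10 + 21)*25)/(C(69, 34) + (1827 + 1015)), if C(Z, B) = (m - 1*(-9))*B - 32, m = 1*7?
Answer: -383/559 ≈ -0.68515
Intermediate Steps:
m = 7
C(Z, B) = -32 + 16*B (C(Z, B) = (7 - 1*(-9))*B - 32 = (7 + 9)*B - 32 = 16*B - 32 = -32 + 16*B)
(-3073 + (10 + 21)*25)/(C(69, 34) + (1827 + 1015)) = (-3073 + (10 + 21)*25)/((-32 + 16*34) + (1827 + 1015)) = (-3073 + 31*25)/((-32 + 544) + 2842) = (-3073 + 775)/(512 + 2842) = -2298/3354 = -2298*1/3354 = -383/559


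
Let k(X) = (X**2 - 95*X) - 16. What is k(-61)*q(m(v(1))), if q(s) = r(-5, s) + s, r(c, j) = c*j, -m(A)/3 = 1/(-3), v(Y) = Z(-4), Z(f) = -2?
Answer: -38000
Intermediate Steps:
v(Y) = -2
k(X) = -16 + X**2 - 95*X
m(A) = 1 (m(A) = -3/(-3) = -3*(-1/3) = 1)
q(s) = -4*s (q(s) = -5*s + s = -4*s)
k(-61)*q(m(v(1))) = (-16 + (-61)**2 - 95*(-61))*(-4*1) = (-16 + 3721 + 5795)*(-4) = 9500*(-4) = -38000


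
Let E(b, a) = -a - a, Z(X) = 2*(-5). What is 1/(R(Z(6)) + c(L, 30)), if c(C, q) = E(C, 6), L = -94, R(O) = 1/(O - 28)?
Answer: -38/457 ≈ -0.083151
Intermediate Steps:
Z(X) = -10
R(O) = 1/(-28 + O)
E(b, a) = -2*a
c(C, q) = -12 (c(C, q) = -2*6 = -12)
1/(R(Z(6)) + c(L, 30)) = 1/(1/(-28 - 10) - 12) = 1/(1/(-38) - 12) = 1/(-1/38 - 12) = 1/(-457/38) = -38/457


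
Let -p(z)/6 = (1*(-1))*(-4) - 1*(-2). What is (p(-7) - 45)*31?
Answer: -2511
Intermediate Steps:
p(z) = -36 (p(z) = -6*((1*(-1))*(-4) - 1*(-2)) = -6*(-1*(-4) + 2) = -6*(4 + 2) = -6*6 = -36)
(p(-7) - 45)*31 = (-36 - 45)*31 = -81*31 = -2511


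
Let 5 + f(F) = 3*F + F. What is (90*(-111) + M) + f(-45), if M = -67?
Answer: -10242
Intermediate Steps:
f(F) = -5 + 4*F (f(F) = -5 + (3*F + F) = -5 + 4*F)
(90*(-111) + M) + f(-45) = (90*(-111) - 67) + (-5 + 4*(-45)) = (-9990 - 67) + (-5 - 180) = -10057 - 185 = -10242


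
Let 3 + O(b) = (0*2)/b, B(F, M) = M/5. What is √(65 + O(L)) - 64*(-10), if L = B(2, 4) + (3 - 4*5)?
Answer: 640 + √62 ≈ 647.87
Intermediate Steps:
B(F, M) = M/5 (B(F, M) = M*(⅕) = M/5)
L = -81/5 (L = (⅕)*4 + (3 - 4*5) = ⅘ + (3 - 20) = ⅘ - 17 = -81/5 ≈ -16.200)
O(b) = -3 (O(b) = -3 + (0*2)/b = -3 + 0/b = -3 + 0 = -3)
√(65 + O(L)) - 64*(-10) = √(65 - 3) - 64*(-10) = √62 + 640 = 640 + √62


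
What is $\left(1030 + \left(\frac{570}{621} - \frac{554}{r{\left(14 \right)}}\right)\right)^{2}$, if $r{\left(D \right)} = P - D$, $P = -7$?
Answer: $\frac{2347103664676}{2099601} \approx 1.1179 \cdot 10^{6}$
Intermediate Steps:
$r{\left(D \right)} = -7 - D$
$\left(1030 + \left(\frac{570}{621} - \frac{554}{r{\left(14 \right)}}\right)\right)^{2} = \left(1030 - \left(- \frac{190}{207} + \frac{554}{-7 - 14}\right)\right)^{2} = \left(1030 - \left(- \frac{190}{207} + \frac{554}{-21}\right)\right)^{2} = \left(1030 + \left(\frac{190}{207} - - \frac{554}{21}\right)\right)^{2} = \left(1030 + \left(\frac{190}{207} + \frac{554}{21}\right)\right)^{2} = \left(1030 + \frac{39556}{1449}\right)^{2} = \left(\frac{1532026}{1449}\right)^{2} = \frac{2347103664676}{2099601}$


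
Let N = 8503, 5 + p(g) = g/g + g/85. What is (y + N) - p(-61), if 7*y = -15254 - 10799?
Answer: 2847587/595 ≈ 4785.9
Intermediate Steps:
p(g) = -4 + g/85 (p(g) = -5 + (g/g + g/85) = -5 + (1 + g*(1/85)) = -5 + (1 + g/85) = -4 + g/85)
y = -26053/7 (y = (-15254 - 10799)/7 = (⅐)*(-26053) = -26053/7 ≈ -3721.9)
(y + N) - p(-61) = (-26053/7 + 8503) - (-4 + (1/85)*(-61)) = 33468/7 - (-4 - 61/85) = 33468/7 - 1*(-401/85) = 33468/7 + 401/85 = 2847587/595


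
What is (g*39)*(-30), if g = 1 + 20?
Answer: -24570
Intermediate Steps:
g = 21
(g*39)*(-30) = (21*39)*(-30) = 819*(-30) = -24570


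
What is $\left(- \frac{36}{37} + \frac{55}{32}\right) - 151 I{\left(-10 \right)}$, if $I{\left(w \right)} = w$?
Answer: $\frac{1788723}{1184} \approx 1510.7$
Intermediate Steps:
$\left(- \frac{36}{37} + \frac{55}{32}\right) - 151 I{\left(-10 \right)} = \left(- \frac{36}{37} + \frac{55}{32}\right) - -1510 = \left(\left(-36\right) \frac{1}{37} + 55 \cdot \frac{1}{32}\right) + 1510 = \left(- \frac{36}{37} + \frac{55}{32}\right) + 1510 = \frac{883}{1184} + 1510 = \frac{1788723}{1184}$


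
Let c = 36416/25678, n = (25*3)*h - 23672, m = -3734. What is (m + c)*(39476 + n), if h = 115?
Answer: -1170701635122/12839 ≈ -9.1183e+7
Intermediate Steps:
n = -15047 (n = (25*3)*115 - 23672 = 75*115 - 23672 = 8625 - 23672 = -15047)
c = 18208/12839 (c = 36416*(1/25678) = 18208/12839 ≈ 1.4182)
(m + c)*(39476 + n) = (-3734 + 18208/12839)*(39476 - 15047) = -47922618/12839*24429 = -1170701635122/12839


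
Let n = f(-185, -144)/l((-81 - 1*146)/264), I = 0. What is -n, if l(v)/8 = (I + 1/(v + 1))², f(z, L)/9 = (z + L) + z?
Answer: 351833/30976 ≈ 11.358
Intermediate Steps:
f(z, L) = 9*L + 18*z (f(z, L) = 9*((z + L) + z) = 9*((L + z) + z) = 9*(L + 2*z) = 9*L + 18*z)
l(v) = 8/(1 + v)² (l(v) = 8*(0 + 1/(v + 1))² = 8*(0 + 1/(1 + v))² = 8*(1/(1 + v))² = 8/(1 + v)²)
n = -351833/30976 (n = (9*(-144) + 18*(-185))/((8/(1 + (-81 - 1*146)/264)²)) = (-1296 - 3330)/((8/(1 + (-81 - 146)*(1/264))²)) = -4626*(1 - 227*1/264)²/8 = -4626*(1 - 227/264)²/8 = -4626/(8/(37/264)²) = -4626/(8*(69696/1369)) = -4626/557568/1369 = -4626*1369/557568 = -351833/30976 ≈ -11.358)
-n = -1*(-351833/30976) = 351833/30976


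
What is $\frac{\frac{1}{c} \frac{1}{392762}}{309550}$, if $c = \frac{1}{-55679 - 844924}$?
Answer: $- \frac{900603}{121579477100} \approx -7.4075 \cdot 10^{-6}$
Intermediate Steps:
$c = - \frac{1}{900603}$ ($c = \frac{1}{-900603} = - \frac{1}{900603} \approx -1.1104 \cdot 10^{-6}$)
$\frac{\frac{1}{c} \frac{1}{392762}}{309550} = \frac{\frac{1}{- \frac{1}{900603}} \cdot \frac{1}{392762}}{309550} = \left(-900603\right) \frac{1}{392762} \cdot \frac{1}{309550} = \left(- \frac{900603}{392762}\right) \frac{1}{309550} = - \frac{900603}{121579477100}$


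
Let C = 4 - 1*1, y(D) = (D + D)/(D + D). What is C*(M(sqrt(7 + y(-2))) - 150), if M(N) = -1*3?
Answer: -459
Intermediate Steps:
y(D) = 1 (y(D) = (2*D)/((2*D)) = (2*D)*(1/(2*D)) = 1)
M(N) = -3
C = 3 (C = 4 - 1 = 3)
C*(M(sqrt(7 + y(-2))) - 150) = 3*(-3 - 150) = 3*(-153) = -459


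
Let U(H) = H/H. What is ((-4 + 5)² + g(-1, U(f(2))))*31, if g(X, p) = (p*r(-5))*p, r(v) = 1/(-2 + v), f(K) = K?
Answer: 186/7 ≈ 26.571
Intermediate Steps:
U(H) = 1
g(X, p) = -p²/7 (g(X, p) = (p/(-2 - 5))*p = (p/(-7))*p = (p*(-⅐))*p = (-p/7)*p = -p²/7)
((-4 + 5)² + g(-1, U(f(2))))*31 = ((-4 + 5)² - ⅐*1²)*31 = (1² - ⅐*1)*31 = (1 - ⅐)*31 = (6/7)*31 = 186/7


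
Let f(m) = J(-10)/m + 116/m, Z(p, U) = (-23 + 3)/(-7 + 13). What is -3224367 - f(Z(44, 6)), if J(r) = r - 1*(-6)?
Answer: -16121667/5 ≈ -3.2243e+6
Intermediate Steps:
Z(p, U) = -10/3 (Z(p, U) = -20/6 = -20*1/6 = -10/3)
J(r) = 6 + r (J(r) = r + 6 = 6 + r)
f(m) = 112/m (f(m) = (6 - 10)/m + 116/m = -4/m + 116/m = 112/m)
-3224367 - f(Z(44, 6)) = -3224367 - 112/(-10/3) = -3224367 - 112*(-3)/10 = -3224367 - 1*(-168/5) = -3224367 + 168/5 = -16121667/5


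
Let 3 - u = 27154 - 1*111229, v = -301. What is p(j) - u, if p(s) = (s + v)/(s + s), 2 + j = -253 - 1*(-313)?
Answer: -9753291/116 ≈ -84080.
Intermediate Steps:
j = 58 (j = -2 + (-253 - 1*(-313)) = -2 + (-253 + 313) = -2 + 60 = 58)
u = 84078 (u = 3 - (27154 - 1*111229) = 3 - (27154 - 111229) = 3 - 1*(-84075) = 3 + 84075 = 84078)
p(s) = (-301 + s)/(2*s) (p(s) = (s - 301)/(s + s) = (-301 + s)/((2*s)) = (-301 + s)*(1/(2*s)) = (-301 + s)/(2*s))
p(j) - u = (½)*(-301 + 58)/58 - 1*84078 = (½)*(1/58)*(-243) - 84078 = -243/116 - 84078 = -9753291/116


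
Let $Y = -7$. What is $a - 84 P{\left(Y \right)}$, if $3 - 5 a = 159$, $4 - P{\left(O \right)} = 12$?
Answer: $\frac{3204}{5} \approx 640.8$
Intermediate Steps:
$P{\left(O \right)} = -8$ ($P{\left(O \right)} = 4 - 12 = -8$)
$a = - \frac{156}{5}$ ($a = \frac{3}{5} - \frac{159}{5} = - \frac{156}{5} \approx -31.2$)
$a - 84 P{\left(Y \right)} = - \frac{156}{5} - -672 = - \frac{156}{5} + 672 = \frac{3204}{5}$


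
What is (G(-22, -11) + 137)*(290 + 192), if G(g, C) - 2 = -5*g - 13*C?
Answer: 188944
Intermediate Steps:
G(g, C) = 2 - 13*C - 5*g (G(g, C) = 2 + (-5*g - 13*C) = 2 + (-13*C - 5*g) = 2 - 13*C - 5*g)
(G(-22, -11) + 137)*(290 + 192) = ((2 - 13*(-11) - 5*(-22)) + 137)*(290 + 192) = ((2 + 143 + 110) + 137)*482 = (255 + 137)*482 = 392*482 = 188944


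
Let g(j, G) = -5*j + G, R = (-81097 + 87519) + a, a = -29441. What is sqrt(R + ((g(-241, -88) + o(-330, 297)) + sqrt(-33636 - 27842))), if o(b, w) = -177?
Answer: sqrt(-22079 + I*sqrt(61478)) ≈ 0.8343 + 148.59*I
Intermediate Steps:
R = -23019 (R = (-81097 + 87519) - 29441 = 6422 - 29441 = -23019)
g(j, G) = G - 5*j
sqrt(R + ((g(-241, -88) + o(-330, 297)) + sqrt(-33636 - 27842))) = sqrt(-23019 + (((-88 - 5*(-241)) - 177) + sqrt(-33636 - 27842))) = sqrt(-23019 + (((-88 + 1205) - 177) + sqrt(-61478))) = sqrt(-23019 + ((1117 - 177) + I*sqrt(61478))) = sqrt(-23019 + (940 + I*sqrt(61478))) = sqrt(-22079 + I*sqrt(61478))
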